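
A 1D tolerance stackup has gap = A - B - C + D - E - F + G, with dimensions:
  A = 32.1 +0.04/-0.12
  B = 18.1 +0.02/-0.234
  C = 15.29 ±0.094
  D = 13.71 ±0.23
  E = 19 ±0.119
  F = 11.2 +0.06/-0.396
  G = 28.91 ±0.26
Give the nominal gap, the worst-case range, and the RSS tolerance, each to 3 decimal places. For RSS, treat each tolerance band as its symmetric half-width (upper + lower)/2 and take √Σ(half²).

nominal=11.130 wc=[10.227,12.503] rss=0.467

Stack each dimension's contribution:
  +A: nom +32.100 → Σnom=32.100; wc +0.040/-0.120 → slack +0.040/-0.120; half-tol=0.080, Σhalf²=0.006400
  -B: nom -18.100 → Σnom=14.000; wc +0.234/-0.020 → slack +0.274/-0.140; half-tol=0.127, Σhalf²=0.022529
  -C: nom -15.290 → Σnom=-1.290; wc +0.094/-0.094 → slack +0.368/-0.234; half-tol=0.094, Σhalf²=0.031365
  +D: nom +13.710 → Σnom=12.420; wc +0.230/-0.230 → slack +0.598/-0.464; half-tol=0.230, Σhalf²=0.084265
  -E: nom -19.000 → Σnom=-6.580; wc +0.119/-0.119 → slack +0.717/-0.583; half-tol=0.119, Σhalf²=0.098426
  -F: nom -11.200 → Σnom=-17.780; wc +0.396/-0.060 → slack +1.113/-0.643; half-tol=0.228, Σhalf²=0.150410
  +G: nom +28.910 → Σnom=11.130; wc +0.260/-0.260 → slack +1.373/-0.903; half-tol=0.260, Σhalf²=0.218010
Nominal = 11.130. Worst-case = [11.130 - 0.903, 11.130 + 1.373] = [10.227, 12.503]. RSS = √0.218010 = 0.467.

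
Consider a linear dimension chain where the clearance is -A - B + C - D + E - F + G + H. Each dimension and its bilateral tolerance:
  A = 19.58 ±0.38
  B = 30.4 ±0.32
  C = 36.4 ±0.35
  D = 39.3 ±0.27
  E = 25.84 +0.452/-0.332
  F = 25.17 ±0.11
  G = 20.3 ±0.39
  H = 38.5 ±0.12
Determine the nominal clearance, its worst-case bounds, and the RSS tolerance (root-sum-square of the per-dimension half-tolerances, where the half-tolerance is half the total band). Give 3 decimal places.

nominal=6.590 wc=[4.318,8.982] rss=0.880

Stack each dimension's contribution:
  -A: nom -19.580 → Σnom=-19.580; wc +0.380/-0.380 → slack +0.380/-0.380; half-tol=0.380, Σhalf²=0.144400
  -B: nom -30.400 → Σnom=-49.980; wc +0.320/-0.320 → slack +0.700/-0.700; half-tol=0.320, Σhalf²=0.246800
  +C: nom +36.400 → Σnom=-13.580; wc +0.350/-0.350 → slack +1.050/-1.050; half-tol=0.350, Σhalf²=0.369300
  -D: nom -39.300 → Σnom=-52.880; wc +0.270/-0.270 → slack +1.320/-1.320; half-tol=0.270, Σhalf²=0.442200
  +E: nom +25.840 → Σnom=-27.040; wc +0.452/-0.332 → slack +1.772/-1.652; half-tol=0.392, Σhalf²=0.595864
  -F: nom -25.170 → Σnom=-52.210; wc +0.110/-0.110 → slack +1.882/-1.762; half-tol=0.110, Σhalf²=0.607964
  +G: nom +20.300 → Σnom=-31.910; wc +0.390/-0.390 → slack +2.272/-2.152; half-tol=0.390, Σhalf²=0.760064
  +H: nom +38.500 → Σnom=6.590; wc +0.120/-0.120 → slack +2.392/-2.272; half-tol=0.120, Σhalf²=0.774464
Nominal = 6.590. Worst-case = [6.590 - 2.272, 6.590 + 2.392] = [4.318, 8.982]. RSS = √0.774464 = 0.880.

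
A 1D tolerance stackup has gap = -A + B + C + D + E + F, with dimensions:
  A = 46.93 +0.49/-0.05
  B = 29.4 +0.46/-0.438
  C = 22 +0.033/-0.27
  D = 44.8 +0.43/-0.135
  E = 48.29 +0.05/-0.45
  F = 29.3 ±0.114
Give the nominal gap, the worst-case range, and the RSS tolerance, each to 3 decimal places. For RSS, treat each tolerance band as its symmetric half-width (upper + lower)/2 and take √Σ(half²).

nominal=126.860 wc=[124.963,127.997] rss=0.673

Stack each dimension's contribution:
  -A: nom -46.930 → Σnom=-46.930; wc +0.050/-0.490 → slack +0.050/-0.490; half-tol=0.270, Σhalf²=0.072900
  +B: nom +29.400 → Σnom=-17.530; wc +0.460/-0.438 → slack +0.510/-0.928; half-tol=0.449, Σhalf²=0.274501
  +C: nom +22.000 → Σnom=4.470; wc +0.033/-0.270 → slack +0.543/-1.198; half-tol=0.152, Σhalf²=0.297453
  +D: nom +44.800 → Σnom=49.270; wc +0.430/-0.135 → slack +0.973/-1.333; half-tol=0.282, Σhalf²=0.377259
  +E: nom +48.290 → Σnom=97.560; wc +0.050/-0.450 → slack +1.023/-1.783; half-tol=0.250, Σhalf²=0.439759
  +F: nom +29.300 → Σnom=126.860; wc +0.114/-0.114 → slack +1.137/-1.897; half-tol=0.114, Σhalf²=0.452755
Nominal = 126.860. Worst-case = [126.860 - 1.897, 126.860 + 1.137] = [124.963, 127.997]. RSS = √0.452755 = 0.673.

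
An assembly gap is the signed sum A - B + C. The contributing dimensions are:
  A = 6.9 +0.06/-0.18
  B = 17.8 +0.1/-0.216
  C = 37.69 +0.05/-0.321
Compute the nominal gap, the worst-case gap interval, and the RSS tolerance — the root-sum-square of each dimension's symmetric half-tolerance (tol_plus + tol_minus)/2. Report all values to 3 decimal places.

nominal=26.790 wc=[26.189,27.116] rss=0.272

Stack each dimension's contribution:
  +A: nom +6.900 → Σnom=6.900; wc +0.060/-0.180 → slack +0.060/-0.180; half-tol=0.120, Σhalf²=0.014400
  -B: nom -17.800 → Σnom=-10.900; wc +0.216/-0.100 → slack +0.276/-0.280; half-tol=0.158, Σhalf²=0.039364
  +C: nom +37.690 → Σnom=26.790; wc +0.050/-0.321 → slack +0.326/-0.601; half-tol=0.185, Σhalf²=0.073774
Nominal = 26.790. Worst-case = [26.790 - 0.601, 26.790 + 0.326] = [26.189, 27.116]. RSS = √0.073774 = 0.272.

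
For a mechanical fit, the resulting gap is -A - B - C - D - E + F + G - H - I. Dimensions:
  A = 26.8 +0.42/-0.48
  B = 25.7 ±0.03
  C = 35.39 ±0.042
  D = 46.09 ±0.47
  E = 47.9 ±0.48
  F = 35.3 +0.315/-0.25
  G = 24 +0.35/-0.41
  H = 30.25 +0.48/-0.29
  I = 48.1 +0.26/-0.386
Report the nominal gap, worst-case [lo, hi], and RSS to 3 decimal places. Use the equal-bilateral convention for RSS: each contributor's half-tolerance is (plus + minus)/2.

nominal=-200.930 wc=[-203.772,-198.087] rss=1.065

Stack each dimension's contribution:
  -A: nom -26.800 → Σnom=-26.800; wc +0.480/-0.420 → slack +0.480/-0.420; half-tol=0.450, Σhalf²=0.202500
  -B: nom -25.700 → Σnom=-52.500; wc +0.030/-0.030 → slack +0.510/-0.450; half-tol=0.030, Σhalf²=0.203400
  -C: nom -35.390 → Σnom=-87.890; wc +0.042/-0.042 → slack +0.552/-0.492; half-tol=0.042, Σhalf²=0.205164
  -D: nom -46.090 → Σnom=-133.980; wc +0.470/-0.470 → slack +1.022/-0.962; half-tol=0.470, Σhalf²=0.426064
  -E: nom -47.900 → Σnom=-181.880; wc +0.480/-0.480 → slack +1.502/-1.442; half-tol=0.480, Σhalf²=0.656464
  +F: nom +35.300 → Σnom=-146.580; wc +0.315/-0.250 → slack +1.817/-1.692; half-tol=0.282, Σhalf²=0.736270
  +G: nom +24.000 → Σnom=-122.580; wc +0.350/-0.410 → slack +2.167/-2.102; half-tol=0.380, Σhalf²=0.880670
  -H: nom -30.250 → Σnom=-152.830; wc +0.290/-0.480 → slack +2.457/-2.582; half-tol=0.385, Σhalf²=1.028895
  -I: nom -48.100 → Σnom=-200.930; wc +0.386/-0.260 → slack +2.843/-2.842; half-tol=0.323, Σhalf²=1.133224
Nominal = -200.930. Worst-case = [-200.930 - 2.842, -200.930 + 2.843] = [-203.772, -198.087]. RSS = √1.133224 = 1.065.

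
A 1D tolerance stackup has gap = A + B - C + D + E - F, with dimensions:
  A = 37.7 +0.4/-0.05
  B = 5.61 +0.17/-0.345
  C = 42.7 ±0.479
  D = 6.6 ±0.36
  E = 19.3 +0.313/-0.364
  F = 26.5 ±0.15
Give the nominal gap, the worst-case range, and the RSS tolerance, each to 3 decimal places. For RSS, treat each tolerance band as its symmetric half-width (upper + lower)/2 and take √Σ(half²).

nominal=0.010 wc=[-1.738,1.882] rss=0.783

Stack each dimension's contribution:
  +A: nom +37.700 → Σnom=37.700; wc +0.400/-0.050 → slack +0.400/-0.050; half-tol=0.225, Σhalf²=0.050625
  +B: nom +5.610 → Σnom=43.310; wc +0.170/-0.345 → slack +0.570/-0.395; half-tol=0.258, Σhalf²=0.116931
  -C: nom -42.700 → Σnom=0.610; wc +0.479/-0.479 → slack +1.049/-0.874; half-tol=0.479, Σhalf²=0.346372
  +D: nom +6.600 → Σnom=7.210; wc +0.360/-0.360 → slack +1.409/-1.234; half-tol=0.360, Σhalf²=0.475972
  +E: nom +19.300 → Σnom=26.510; wc +0.313/-0.364 → slack +1.722/-1.598; half-tol=0.339, Σhalf²=0.590554
  -F: nom -26.500 → Σnom=0.010; wc +0.150/-0.150 → slack +1.872/-1.748; half-tol=0.150, Σhalf²=0.613054
Nominal = 0.010. Worst-case = [0.010 - 1.748, 0.010 + 1.872] = [-1.738, 1.882]. RSS = √0.613054 = 0.783.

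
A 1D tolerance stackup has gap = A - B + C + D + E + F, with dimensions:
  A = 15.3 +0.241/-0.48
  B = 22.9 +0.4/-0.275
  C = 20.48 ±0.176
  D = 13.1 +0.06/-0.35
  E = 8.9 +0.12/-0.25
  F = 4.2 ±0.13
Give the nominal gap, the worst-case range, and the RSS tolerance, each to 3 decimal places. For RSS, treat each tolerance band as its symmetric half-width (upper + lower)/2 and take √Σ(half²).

Stack each dimension's contribution:
  +A: nom +15.300 → Σnom=15.300; wc +0.241/-0.480 → slack +0.241/-0.480; half-tol=0.360, Σhalf²=0.129960
  -B: nom -22.900 → Σnom=-7.600; wc +0.275/-0.400 → slack +0.516/-0.880; half-tol=0.338, Σhalf²=0.243867
  +C: nom +20.480 → Σnom=12.880; wc +0.176/-0.176 → slack +0.692/-1.056; half-tol=0.176, Σhalf²=0.274842
  +D: nom +13.100 → Σnom=25.980; wc +0.060/-0.350 → slack +0.752/-1.406; half-tol=0.205, Σhalf²=0.316867
  +E: nom +8.900 → Σnom=34.880; wc +0.120/-0.250 → slack +0.872/-1.656; half-tol=0.185, Σhalf²=0.351092
  +F: nom +4.200 → Σnom=39.080; wc +0.130/-0.130 → slack +1.002/-1.786; half-tol=0.130, Σhalf²=0.367993
Nominal = 39.080. Worst-case = [39.080 - 1.786, 39.080 + 1.002] = [37.294, 40.082]. RSS = √0.367993 = 0.607.

nominal=39.080 wc=[37.294,40.082] rss=0.607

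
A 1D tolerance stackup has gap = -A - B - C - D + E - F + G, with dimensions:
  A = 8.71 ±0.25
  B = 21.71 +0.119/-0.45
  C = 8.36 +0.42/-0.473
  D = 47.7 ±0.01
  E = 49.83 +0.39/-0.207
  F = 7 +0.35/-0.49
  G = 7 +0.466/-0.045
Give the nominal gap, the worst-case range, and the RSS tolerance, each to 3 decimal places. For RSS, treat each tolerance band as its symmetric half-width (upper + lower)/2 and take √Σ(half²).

nominal=-36.650 wc=[-38.051,-34.121] rss=0.821

Stack each dimension's contribution:
  -A: nom -8.710 → Σnom=-8.710; wc +0.250/-0.250 → slack +0.250/-0.250; half-tol=0.250, Σhalf²=0.062500
  -B: nom -21.710 → Σnom=-30.420; wc +0.450/-0.119 → slack +0.700/-0.369; half-tol=0.284, Σhalf²=0.143440
  -C: nom -8.360 → Σnom=-38.780; wc +0.473/-0.420 → slack +1.173/-0.789; half-tol=0.447, Σhalf²=0.342803
  -D: nom -47.700 → Σnom=-86.480; wc +0.010/-0.010 → slack +1.183/-0.799; half-tol=0.010, Σhalf²=0.342902
  +E: nom +49.830 → Σnom=-36.650; wc +0.390/-0.207 → slack +1.573/-1.006; half-tol=0.298, Σhalf²=0.432005
  -F: nom -7.000 → Σnom=-43.650; wc +0.490/-0.350 → slack +2.063/-1.356; half-tol=0.420, Σhalf²=0.608405
  +G: nom +7.000 → Σnom=-36.650; wc +0.466/-0.045 → slack +2.529/-1.401; half-tol=0.256, Σhalf²=0.673685
Nominal = -36.650. Worst-case = [-36.650 - 1.401, -36.650 + 2.529] = [-38.051, -34.121]. RSS = √0.673685 = 0.821.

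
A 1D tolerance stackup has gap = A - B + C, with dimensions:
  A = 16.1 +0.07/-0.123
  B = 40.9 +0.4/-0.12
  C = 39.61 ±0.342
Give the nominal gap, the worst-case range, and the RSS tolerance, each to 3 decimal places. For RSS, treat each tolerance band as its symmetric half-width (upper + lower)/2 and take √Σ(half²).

nominal=14.810 wc=[13.945,15.342] rss=0.440

Stack each dimension's contribution:
  +A: nom +16.100 → Σnom=16.100; wc +0.070/-0.123 → slack +0.070/-0.123; half-tol=0.097, Σhalf²=0.009312
  -B: nom -40.900 → Σnom=-24.800; wc +0.120/-0.400 → slack +0.190/-0.523; half-tol=0.260, Σhalf²=0.076912
  +C: nom +39.610 → Σnom=14.810; wc +0.342/-0.342 → slack +0.532/-0.865; half-tol=0.342, Σhalf²=0.193876
Nominal = 14.810. Worst-case = [14.810 - 0.865, 14.810 + 0.532] = [13.945, 15.342]. RSS = √0.193876 = 0.440.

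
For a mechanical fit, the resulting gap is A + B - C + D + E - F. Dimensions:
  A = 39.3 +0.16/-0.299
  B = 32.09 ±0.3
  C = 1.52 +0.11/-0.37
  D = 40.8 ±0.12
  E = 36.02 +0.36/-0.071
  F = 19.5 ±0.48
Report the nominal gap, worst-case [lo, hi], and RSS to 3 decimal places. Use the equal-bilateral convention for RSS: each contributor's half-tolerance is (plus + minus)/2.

nominal=127.190 wc=[125.810,128.980] rss=0.701

Stack each dimension's contribution:
  +A: nom +39.300 → Σnom=39.300; wc +0.160/-0.299 → slack +0.160/-0.299; half-tol=0.229, Σhalf²=0.052670
  +B: nom +32.090 → Σnom=71.390; wc +0.300/-0.300 → slack +0.460/-0.599; half-tol=0.300, Σhalf²=0.142670
  -C: nom -1.520 → Σnom=69.870; wc +0.370/-0.110 → slack +0.830/-0.709; half-tol=0.240, Σhalf²=0.200270
  +D: nom +40.800 → Σnom=110.670; wc +0.120/-0.120 → slack +0.950/-0.829; half-tol=0.120, Σhalf²=0.214670
  +E: nom +36.020 → Σnom=146.690; wc +0.360/-0.071 → slack +1.310/-0.900; half-tol=0.215, Σhalf²=0.261110
  -F: nom -19.500 → Σnom=127.190; wc +0.480/-0.480 → slack +1.790/-1.380; half-tol=0.480, Σhalf²=0.491510
Nominal = 127.190. Worst-case = [127.190 - 1.380, 127.190 + 1.790] = [125.810, 128.980]. RSS = √0.491510 = 0.701.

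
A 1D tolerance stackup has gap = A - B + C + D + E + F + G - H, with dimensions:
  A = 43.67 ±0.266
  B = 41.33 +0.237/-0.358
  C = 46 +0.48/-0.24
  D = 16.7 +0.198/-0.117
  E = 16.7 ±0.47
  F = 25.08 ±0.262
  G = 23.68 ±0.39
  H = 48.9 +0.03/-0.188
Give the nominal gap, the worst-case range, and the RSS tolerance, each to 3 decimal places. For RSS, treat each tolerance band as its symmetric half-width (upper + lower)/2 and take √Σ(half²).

nominal=81.600 wc=[79.588,84.212] rss=0.876

Stack each dimension's contribution:
  +A: nom +43.670 → Σnom=43.670; wc +0.266/-0.266 → slack +0.266/-0.266; half-tol=0.266, Σhalf²=0.070756
  -B: nom -41.330 → Σnom=2.340; wc +0.358/-0.237 → slack +0.624/-0.503; half-tol=0.297, Σhalf²=0.159262
  +C: nom +46.000 → Σnom=48.340; wc +0.480/-0.240 → slack +1.104/-0.743; half-tol=0.360, Σhalf²=0.288862
  +D: nom +16.700 → Σnom=65.040; wc +0.198/-0.117 → slack +1.302/-0.860; half-tol=0.158, Σhalf²=0.313669
  +E: nom +16.700 → Σnom=81.740; wc +0.470/-0.470 → slack +1.772/-1.330; half-tol=0.470, Σhalf²=0.534569
  +F: nom +25.080 → Σnom=106.820; wc +0.262/-0.262 → slack +2.034/-1.592; half-tol=0.262, Σhalf²=0.603213
  +G: nom +23.680 → Σnom=130.500; wc +0.390/-0.390 → slack +2.424/-1.982; half-tol=0.390, Σhalf²=0.755313
  -H: nom -48.900 → Σnom=81.600; wc +0.188/-0.030 → slack +2.612/-2.012; half-tol=0.109, Σhalf²=0.767194
Nominal = 81.600. Worst-case = [81.600 - 2.012, 81.600 + 2.612] = [79.588, 84.212]. RSS = √0.767194 = 0.876.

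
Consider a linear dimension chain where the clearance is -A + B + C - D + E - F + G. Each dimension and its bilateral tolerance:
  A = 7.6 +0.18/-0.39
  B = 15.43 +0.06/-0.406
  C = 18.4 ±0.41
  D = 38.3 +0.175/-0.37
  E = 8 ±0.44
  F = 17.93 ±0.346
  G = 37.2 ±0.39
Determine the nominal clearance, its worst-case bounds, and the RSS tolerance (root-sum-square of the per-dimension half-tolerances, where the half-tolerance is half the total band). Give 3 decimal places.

Stack each dimension's contribution:
  -A: nom -7.600 → Σnom=-7.600; wc +0.390/-0.180 → slack +0.390/-0.180; half-tol=0.285, Σhalf²=0.081225
  +B: nom +15.430 → Σnom=7.830; wc +0.060/-0.406 → slack +0.450/-0.586; half-tol=0.233, Σhalf²=0.135514
  +C: nom +18.400 → Σnom=26.230; wc +0.410/-0.410 → slack +0.860/-0.996; half-tol=0.410, Σhalf²=0.303614
  -D: nom -38.300 → Σnom=-12.070; wc +0.370/-0.175 → slack +1.230/-1.171; half-tol=0.272, Σhalf²=0.377870
  +E: nom +8.000 → Σnom=-4.070; wc +0.440/-0.440 → slack +1.670/-1.611; half-tol=0.440, Σhalf²=0.571470
  -F: nom -17.930 → Σnom=-22.000; wc +0.346/-0.346 → slack +2.016/-1.957; half-tol=0.346, Σhalf²=0.691186
  +G: nom +37.200 → Σnom=15.200; wc +0.390/-0.390 → slack +2.406/-2.347; half-tol=0.390, Σhalf²=0.843286
Nominal = 15.200. Worst-case = [15.200 - 2.347, 15.200 + 2.406] = [12.853, 17.606]. RSS = √0.843286 = 0.918.

nominal=15.200 wc=[12.853,17.606] rss=0.918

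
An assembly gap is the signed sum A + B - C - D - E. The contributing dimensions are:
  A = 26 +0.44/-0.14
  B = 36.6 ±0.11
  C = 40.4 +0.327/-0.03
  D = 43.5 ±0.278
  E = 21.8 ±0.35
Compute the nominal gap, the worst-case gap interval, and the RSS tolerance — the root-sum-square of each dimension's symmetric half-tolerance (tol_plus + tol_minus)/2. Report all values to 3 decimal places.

nominal=-43.100 wc=[-44.305,-41.892] rss=0.573

Stack each dimension's contribution:
  +A: nom +26.000 → Σnom=26.000; wc +0.440/-0.140 → slack +0.440/-0.140; half-tol=0.290, Σhalf²=0.084100
  +B: nom +36.600 → Σnom=62.600; wc +0.110/-0.110 → slack +0.550/-0.250; half-tol=0.110, Σhalf²=0.096200
  -C: nom -40.400 → Σnom=22.200; wc +0.030/-0.327 → slack +0.580/-0.577; half-tol=0.178, Σhalf²=0.128062
  -D: nom -43.500 → Σnom=-21.300; wc +0.278/-0.278 → slack +0.858/-0.855; half-tol=0.278, Σhalf²=0.205346
  -E: nom -21.800 → Σnom=-43.100; wc +0.350/-0.350 → slack +1.208/-1.205; half-tol=0.350, Σhalf²=0.327846
Nominal = -43.100. Worst-case = [-43.100 - 1.205, -43.100 + 1.208] = [-44.305, -41.892]. RSS = √0.327846 = 0.573.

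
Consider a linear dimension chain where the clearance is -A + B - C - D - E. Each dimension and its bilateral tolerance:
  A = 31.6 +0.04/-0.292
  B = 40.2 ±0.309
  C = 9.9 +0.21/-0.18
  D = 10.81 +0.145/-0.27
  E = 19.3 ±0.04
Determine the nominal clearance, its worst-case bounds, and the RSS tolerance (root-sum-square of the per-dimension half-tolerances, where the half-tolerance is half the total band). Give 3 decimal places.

Stack each dimension's contribution:
  -A: nom -31.600 → Σnom=-31.600; wc +0.292/-0.040 → slack +0.292/-0.040; half-tol=0.166, Σhalf²=0.027556
  +B: nom +40.200 → Σnom=8.600; wc +0.309/-0.309 → slack +0.601/-0.349; half-tol=0.309, Σhalf²=0.123037
  -C: nom -9.900 → Σnom=-1.300; wc +0.180/-0.210 → slack +0.781/-0.559; half-tol=0.195, Σhalf²=0.161062
  -D: nom -10.810 → Σnom=-12.110; wc +0.270/-0.145 → slack +1.051/-0.704; half-tol=0.208, Σhalf²=0.204118
  -E: nom -19.300 → Σnom=-31.410; wc +0.040/-0.040 → slack +1.091/-0.744; half-tol=0.040, Σhalf²=0.205718
Nominal = -31.410. Worst-case = [-31.410 - 0.744, -31.410 + 1.091] = [-32.154, -30.319]. RSS = √0.205718 = 0.454.

nominal=-31.410 wc=[-32.154,-30.319] rss=0.454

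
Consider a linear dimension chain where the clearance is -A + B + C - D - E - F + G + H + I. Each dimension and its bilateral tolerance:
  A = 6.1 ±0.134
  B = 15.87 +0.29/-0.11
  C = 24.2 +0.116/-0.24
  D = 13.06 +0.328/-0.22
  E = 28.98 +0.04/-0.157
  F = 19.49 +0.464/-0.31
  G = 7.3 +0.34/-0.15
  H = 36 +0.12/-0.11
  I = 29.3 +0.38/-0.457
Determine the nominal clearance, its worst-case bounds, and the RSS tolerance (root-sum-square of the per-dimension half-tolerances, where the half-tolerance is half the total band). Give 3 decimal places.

nominal=45.040 wc=[43.007,47.107] rss=0.757

Stack each dimension's contribution:
  -A: nom -6.100 → Σnom=-6.100; wc +0.134/-0.134 → slack +0.134/-0.134; half-tol=0.134, Σhalf²=0.017956
  +B: nom +15.870 → Σnom=9.770; wc +0.290/-0.110 → slack +0.424/-0.244; half-tol=0.200, Σhalf²=0.057956
  +C: nom +24.200 → Σnom=33.970; wc +0.116/-0.240 → slack +0.540/-0.484; half-tol=0.178, Σhalf²=0.089640
  -D: nom -13.060 → Σnom=20.910; wc +0.220/-0.328 → slack +0.760/-0.812; half-tol=0.274, Σhalf²=0.164716
  -E: nom -28.980 → Σnom=-8.070; wc +0.157/-0.040 → slack +0.917/-0.852; half-tol=0.099, Σhalf²=0.174418
  -F: nom -19.490 → Σnom=-27.560; wc +0.310/-0.464 → slack +1.227/-1.316; half-tol=0.387, Σhalf²=0.324187
  +G: nom +7.300 → Σnom=-20.260; wc +0.340/-0.150 → slack +1.567/-1.466; half-tol=0.245, Σhalf²=0.384212
  +H: nom +36.000 → Σnom=15.740; wc +0.120/-0.110 → slack +1.687/-1.576; half-tol=0.115, Σhalf²=0.397437
  +I: nom +29.300 → Σnom=45.040; wc +0.380/-0.457 → slack +2.067/-2.033; half-tol=0.418, Σhalf²=0.572580
Nominal = 45.040. Worst-case = [45.040 - 2.033, 45.040 + 2.067] = [43.007, 47.107]. RSS = √0.572580 = 0.757.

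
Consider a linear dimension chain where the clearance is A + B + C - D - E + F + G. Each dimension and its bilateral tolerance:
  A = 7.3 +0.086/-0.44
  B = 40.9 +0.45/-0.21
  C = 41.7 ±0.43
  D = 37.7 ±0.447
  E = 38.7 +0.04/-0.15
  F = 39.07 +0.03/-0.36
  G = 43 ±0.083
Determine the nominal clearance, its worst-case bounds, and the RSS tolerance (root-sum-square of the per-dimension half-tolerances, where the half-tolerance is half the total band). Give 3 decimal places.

nominal=95.570 wc=[93.560,97.246] rss=0.785

Stack each dimension's contribution:
  +A: nom +7.300 → Σnom=7.300; wc +0.086/-0.440 → slack +0.086/-0.440; half-tol=0.263, Σhalf²=0.069169
  +B: nom +40.900 → Σnom=48.200; wc +0.450/-0.210 → slack +0.536/-0.650; half-tol=0.330, Σhalf²=0.178069
  +C: nom +41.700 → Σnom=89.900; wc +0.430/-0.430 → slack +0.966/-1.080; half-tol=0.430, Σhalf²=0.362969
  -D: nom -37.700 → Σnom=52.200; wc +0.447/-0.447 → slack +1.413/-1.527; half-tol=0.447, Σhalf²=0.562778
  -E: nom -38.700 → Σnom=13.500; wc +0.150/-0.040 → slack +1.563/-1.567; half-tol=0.095, Σhalf²=0.571803
  +F: nom +39.070 → Σnom=52.570; wc +0.030/-0.360 → slack +1.593/-1.927; half-tol=0.195, Σhalf²=0.609828
  +G: nom +43.000 → Σnom=95.570; wc +0.083/-0.083 → slack +1.676/-2.010; half-tol=0.083, Σhalf²=0.616717
Nominal = 95.570. Worst-case = [95.570 - 2.010, 95.570 + 1.676] = [93.560, 97.246]. RSS = √0.616717 = 0.785.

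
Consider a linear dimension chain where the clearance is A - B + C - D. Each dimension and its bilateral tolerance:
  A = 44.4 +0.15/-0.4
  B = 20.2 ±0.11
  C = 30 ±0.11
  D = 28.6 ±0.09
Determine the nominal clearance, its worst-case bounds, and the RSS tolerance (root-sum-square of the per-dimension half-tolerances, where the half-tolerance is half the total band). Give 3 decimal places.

Stack each dimension's contribution:
  +A: nom +44.400 → Σnom=44.400; wc +0.150/-0.400 → slack +0.150/-0.400; half-tol=0.275, Σhalf²=0.075625
  -B: nom -20.200 → Σnom=24.200; wc +0.110/-0.110 → slack +0.260/-0.510; half-tol=0.110, Σhalf²=0.087725
  +C: nom +30.000 → Σnom=54.200; wc +0.110/-0.110 → slack +0.370/-0.620; half-tol=0.110, Σhalf²=0.099825
  -D: nom -28.600 → Σnom=25.600; wc +0.090/-0.090 → slack +0.460/-0.710; half-tol=0.090, Σhalf²=0.107925
Nominal = 25.600. Worst-case = [25.600 - 0.710, 25.600 + 0.460] = [24.890, 26.060]. RSS = √0.107925 = 0.329.

nominal=25.600 wc=[24.890,26.060] rss=0.329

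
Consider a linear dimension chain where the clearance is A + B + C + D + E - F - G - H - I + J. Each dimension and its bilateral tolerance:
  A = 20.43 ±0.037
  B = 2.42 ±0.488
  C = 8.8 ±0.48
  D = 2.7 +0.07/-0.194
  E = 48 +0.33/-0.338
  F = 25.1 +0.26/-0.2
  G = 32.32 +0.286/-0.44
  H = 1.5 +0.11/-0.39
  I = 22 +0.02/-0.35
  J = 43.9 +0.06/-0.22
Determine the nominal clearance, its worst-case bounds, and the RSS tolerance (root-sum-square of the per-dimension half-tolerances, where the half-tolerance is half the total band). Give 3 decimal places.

nominal=45.330 wc=[42.897,48.175] rss=0.949

Stack each dimension's contribution:
  +A: nom +20.430 → Σnom=20.430; wc +0.037/-0.037 → slack +0.037/-0.037; half-tol=0.037, Σhalf²=0.001369
  +B: nom +2.420 → Σnom=22.850; wc +0.488/-0.488 → slack +0.525/-0.525; half-tol=0.488, Σhalf²=0.239513
  +C: nom +8.800 → Σnom=31.650; wc +0.480/-0.480 → slack +1.005/-1.005; half-tol=0.480, Σhalf²=0.469913
  +D: nom +2.700 → Σnom=34.350; wc +0.070/-0.194 → slack +1.075/-1.199; half-tol=0.132, Σhalf²=0.487337
  +E: nom +48.000 → Σnom=82.350; wc +0.330/-0.338 → slack +1.405/-1.537; half-tol=0.334, Σhalf²=0.598893
  -F: nom -25.100 → Σnom=57.250; wc +0.200/-0.260 → slack +1.605/-1.797; half-tol=0.230, Σhalf²=0.651793
  -G: nom -32.320 → Σnom=24.930; wc +0.440/-0.286 → slack +2.045/-2.083; half-tol=0.363, Σhalf²=0.783562
  -H: nom -1.500 → Σnom=23.430; wc +0.390/-0.110 → slack +2.435/-2.193; half-tol=0.250, Σhalf²=0.846062
  -I: nom -22.000 → Σnom=1.430; wc +0.350/-0.020 → slack +2.785/-2.213; half-tol=0.185, Σhalf²=0.880287
  +J: nom +43.900 → Σnom=45.330; wc +0.060/-0.220 → slack +2.845/-2.433; half-tol=0.140, Σhalf²=0.899887
Nominal = 45.330. Worst-case = [45.330 - 2.433, 45.330 + 2.845] = [42.897, 48.175]. RSS = √0.899887 = 0.949.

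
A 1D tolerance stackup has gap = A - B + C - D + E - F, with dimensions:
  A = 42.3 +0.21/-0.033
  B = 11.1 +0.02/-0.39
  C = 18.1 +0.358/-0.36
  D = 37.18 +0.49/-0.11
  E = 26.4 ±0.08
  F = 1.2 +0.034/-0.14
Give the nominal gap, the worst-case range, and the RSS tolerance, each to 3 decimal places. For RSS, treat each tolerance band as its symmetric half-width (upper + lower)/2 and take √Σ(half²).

Stack each dimension's contribution:
  +A: nom +42.300 → Σnom=42.300; wc +0.210/-0.033 → slack +0.210/-0.033; half-tol=0.121, Σhalf²=0.014762
  -B: nom -11.100 → Σnom=31.200; wc +0.390/-0.020 → slack +0.600/-0.053; half-tol=0.205, Σhalf²=0.056787
  +C: nom +18.100 → Σnom=49.300; wc +0.358/-0.360 → slack +0.958/-0.413; half-tol=0.359, Σhalf²=0.185668
  -D: nom -37.180 → Σnom=12.120; wc +0.110/-0.490 → slack +1.068/-0.903; half-tol=0.300, Σhalf²=0.275668
  +E: nom +26.400 → Σnom=38.520; wc +0.080/-0.080 → slack +1.148/-0.983; half-tol=0.080, Σhalf²=0.282068
  -F: nom -1.200 → Σnom=37.320; wc +0.140/-0.034 → slack +1.288/-1.017; half-tol=0.087, Σhalf²=0.289637
Nominal = 37.320. Worst-case = [37.320 - 1.017, 37.320 + 1.288] = [36.303, 38.608]. RSS = √0.289637 = 0.538.

nominal=37.320 wc=[36.303,38.608] rss=0.538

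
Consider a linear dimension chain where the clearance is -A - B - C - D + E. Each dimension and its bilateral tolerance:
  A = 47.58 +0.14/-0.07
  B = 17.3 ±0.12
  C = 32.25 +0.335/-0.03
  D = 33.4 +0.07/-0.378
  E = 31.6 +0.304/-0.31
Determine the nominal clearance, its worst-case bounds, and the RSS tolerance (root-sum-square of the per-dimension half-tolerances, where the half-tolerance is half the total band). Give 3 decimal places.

Stack each dimension's contribution:
  -A: nom -47.580 → Σnom=-47.580; wc +0.070/-0.140 → slack +0.070/-0.140; half-tol=0.105, Σhalf²=0.011025
  -B: nom -17.300 → Σnom=-64.880; wc +0.120/-0.120 → slack +0.190/-0.260; half-tol=0.120, Σhalf²=0.025425
  -C: nom -32.250 → Σnom=-97.130; wc +0.030/-0.335 → slack +0.220/-0.595; half-tol=0.182, Σhalf²=0.058731
  -D: nom -33.400 → Σnom=-130.530; wc +0.378/-0.070 → slack +0.598/-0.665; half-tol=0.224, Σhalf²=0.108907
  +E: nom +31.600 → Σnom=-98.930; wc +0.304/-0.310 → slack +0.902/-0.975; half-tol=0.307, Σhalf²=0.203156
Nominal = -98.930. Worst-case = [-98.930 - 0.975, -98.930 + 0.902] = [-99.905, -98.028]. RSS = √0.203156 = 0.451.

nominal=-98.930 wc=[-99.905,-98.028] rss=0.451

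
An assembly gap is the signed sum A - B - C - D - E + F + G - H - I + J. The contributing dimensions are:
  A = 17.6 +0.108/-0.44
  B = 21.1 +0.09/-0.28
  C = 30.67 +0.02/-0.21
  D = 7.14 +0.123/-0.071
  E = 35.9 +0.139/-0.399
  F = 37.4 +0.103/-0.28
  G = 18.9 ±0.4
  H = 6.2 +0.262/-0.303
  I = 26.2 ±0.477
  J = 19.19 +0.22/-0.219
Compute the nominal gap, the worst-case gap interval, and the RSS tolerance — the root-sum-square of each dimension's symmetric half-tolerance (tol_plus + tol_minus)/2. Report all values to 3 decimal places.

Stack each dimension's contribution:
  +A: nom +17.600 → Σnom=17.600; wc +0.108/-0.440 → slack +0.108/-0.440; half-tol=0.274, Σhalf²=0.075076
  -B: nom -21.100 → Σnom=-3.500; wc +0.280/-0.090 → slack +0.388/-0.530; half-tol=0.185, Σhalf²=0.109301
  -C: nom -30.670 → Σnom=-34.170; wc +0.210/-0.020 → slack +0.598/-0.550; half-tol=0.115, Σhalf²=0.122526
  -D: nom -7.140 → Σnom=-41.310; wc +0.071/-0.123 → slack +0.669/-0.673; half-tol=0.097, Σhalf²=0.131935
  -E: nom -35.900 → Σnom=-77.210; wc +0.399/-0.139 → slack +1.068/-0.812; half-tol=0.269, Σhalf²=0.204296
  +F: nom +37.400 → Σnom=-39.810; wc +0.103/-0.280 → slack +1.171/-1.092; half-tol=0.192, Σhalf²=0.240968
  +G: nom +18.900 → Σnom=-20.910; wc +0.400/-0.400 → slack +1.571/-1.492; half-tol=0.400, Σhalf²=0.400968
  -H: nom -6.200 → Σnom=-27.110; wc +0.303/-0.262 → slack +1.874/-1.754; half-tol=0.282, Σhalf²=0.480775
  -I: nom -26.200 → Σnom=-53.310; wc +0.477/-0.477 → slack +2.351/-2.231; half-tol=0.477, Σhalf²=0.708303
  +J: nom +19.190 → Σnom=-34.120; wc +0.220/-0.219 → slack +2.571/-2.450; half-tol=0.220, Σhalf²=0.756484
Nominal = -34.120. Worst-case = [-34.120 - 2.450, -34.120 + 2.571] = [-36.570, -31.549]. RSS = √0.756484 = 0.870.

nominal=-34.120 wc=[-36.570,-31.549] rss=0.870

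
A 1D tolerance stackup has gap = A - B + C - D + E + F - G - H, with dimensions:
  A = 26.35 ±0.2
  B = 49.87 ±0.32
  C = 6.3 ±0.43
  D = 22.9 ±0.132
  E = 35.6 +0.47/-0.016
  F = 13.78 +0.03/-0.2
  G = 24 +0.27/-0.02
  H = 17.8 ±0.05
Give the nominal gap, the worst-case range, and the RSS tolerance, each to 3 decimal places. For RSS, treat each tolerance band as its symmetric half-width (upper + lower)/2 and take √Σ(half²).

Stack each dimension's contribution:
  +A: nom +26.350 → Σnom=26.350; wc +0.200/-0.200 → slack +0.200/-0.200; half-tol=0.200, Σhalf²=0.040000
  -B: nom -49.870 → Σnom=-23.520; wc +0.320/-0.320 → slack +0.520/-0.520; half-tol=0.320, Σhalf²=0.142400
  +C: nom +6.300 → Σnom=-17.220; wc +0.430/-0.430 → slack +0.950/-0.950; half-tol=0.430, Σhalf²=0.327300
  -D: nom -22.900 → Σnom=-40.120; wc +0.132/-0.132 → slack +1.082/-1.082; half-tol=0.132, Σhalf²=0.344724
  +E: nom +35.600 → Σnom=-4.520; wc +0.470/-0.016 → slack +1.552/-1.098; half-tol=0.243, Σhalf²=0.403773
  +F: nom +13.780 → Σnom=9.260; wc +0.030/-0.200 → slack +1.582/-1.298; half-tol=0.115, Σhalf²=0.416998
  -G: nom -24.000 → Σnom=-14.740; wc +0.020/-0.270 → slack +1.602/-1.568; half-tol=0.145, Σhalf²=0.438023
  -H: nom -17.800 → Σnom=-32.540; wc +0.050/-0.050 → slack +1.652/-1.618; half-tol=0.050, Σhalf²=0.440523
Nominal = -32.540. Worst-case = [-32.540 - 1.618, -32.540 + 1.652] = [-34.158, -30.888]. RSS = √0.440523 = 0.664.

nominal=-32.540 wc=[-34.158,-30.888] rss=0.664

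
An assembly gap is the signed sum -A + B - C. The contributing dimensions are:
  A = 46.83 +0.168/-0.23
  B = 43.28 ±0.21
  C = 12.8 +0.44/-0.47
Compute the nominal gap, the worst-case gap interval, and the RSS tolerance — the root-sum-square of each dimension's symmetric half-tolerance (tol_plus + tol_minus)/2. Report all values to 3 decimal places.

nominal=-16.350 wc=[-17.168,-15.440] rss=0.539

Stack each dimension's contribution:
  -A: nom -46.830 → Σnom=-46.830; wc +0.230/-0.168 → slack +0.230/-0.168; half-tol=0.199, Σhalf²=0.039601
  +B: nom +43.280 → Σnom=-3.550; wc +0.210/-0.210 → slack +0.440/-0.378; half-tol=0.210, Σhalf²=0.083701
  -C: nom -12.800 → Σnom=-16.350; wc +0.470/-0.440 → slack +0.910/-0.818; half-tol=0.455, Σhalf²=0.290726
Nominal = -16.350. Worst-case = [-16.350 - 0.818, -16.350 + 0.910] = [-17.168, -15.440]. RSS = √0.290726 = 0.539.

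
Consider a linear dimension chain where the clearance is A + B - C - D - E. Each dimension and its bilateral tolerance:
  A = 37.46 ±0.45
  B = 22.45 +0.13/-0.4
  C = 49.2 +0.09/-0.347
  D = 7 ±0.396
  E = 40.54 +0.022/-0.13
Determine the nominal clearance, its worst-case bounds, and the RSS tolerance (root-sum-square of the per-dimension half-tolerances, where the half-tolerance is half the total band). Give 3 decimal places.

nominal=-36.830 wc=[-38.188,-35.377] rss=0.695

Stack each dimension's contribution:
  +A: nom +37.460 → Σnom=37.460; wc +0.450/-0.450 → slack +0.450/-0.450; half-tol=0.450, Σhalf²=0.202500
  +B: nom +22.450 → Σnom=59.910; wc +0.130/-0.400 → slack +0.580/-0.850; half-tol=0.265, Σhalf²=0.272725
  -C: nom -49.200 → Σnom=10.710; wc +0.347/-0.090 → slack +0.927/-0.940; half-tol=0.218, Σhalf²=0.320467
  -D: nom -7.000 → Σnom=3.710; wc +0.396/-0.396 → slack +1.323/-1.336; half-tol=0.396, Σhalf²=0.477283
  -E: nom -40.540 → Σnom=-36.830; wc +0.130/-0.022 → slack +1.453/-1.358; half-tol=0.076, Σhalf²=0.483059
Nominal = -36.830. Worst-case = [-36.830 - 1.358, -36.830 + 1.453] = [-38.188, -35.377]. RSS = √0.483059 = 0.695.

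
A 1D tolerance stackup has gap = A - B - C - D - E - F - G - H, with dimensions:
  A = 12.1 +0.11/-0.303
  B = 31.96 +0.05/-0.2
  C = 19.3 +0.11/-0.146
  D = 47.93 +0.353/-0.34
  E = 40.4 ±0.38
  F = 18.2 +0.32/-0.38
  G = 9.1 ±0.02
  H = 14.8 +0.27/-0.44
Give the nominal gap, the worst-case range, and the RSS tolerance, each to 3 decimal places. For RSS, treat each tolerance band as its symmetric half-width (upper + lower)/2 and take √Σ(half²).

nominal=-169.590 wc=[-171.396,-167.574] rss=0.767

Stack each dimension's contribution:
  +A: nom +12.100 → Σnom=12.100; wc +0.110/-0.303 → slack +0.110/-0.303; half-tol=0.206, Σhalf²=0.042642
  -B: nom -31.960 → Σnom=-19.860; wc +0.200/-0.050 → slack +0.310/-0.353; half-tol=0.125, Σhalf²=0.058267
  -C: nom -19.300 → Σnom=-39.160; wc +0.146/-0.110 → slack +0.456/-0.463; half-tol=0.128, Σhalf²=0.074651
  -D: nom -47.930 → Σnom=-87.090; wc +0.340/-0.353 → slack +0.796/-0.816; half-tol=0.347, Σhalf²=0.194714
  -E: nom -40.400 → Σnom=-127.490; wc +0.380/-0.380 → slack +1.176/-1.196; half-tol=0.380, Σhalf²=0.339114
  -F: nom -18.200 → Σnom=-145.690; wc +0.380/-0.320 → slack +1.556/-1.516; half-tol=0.350, Σhalf²=0.461614
  -G: nom -9.100 → Σnom=-154.790; wc +0.020/-0.020 → slack +1.576/-1.536; half-tol=0.020, Σhalf²=0.462014
  -H: nom -14.800 → Σnom=-169.590; wc +0.440/-0.270 → slack +2.016/-1.806; half-tol=0.355, Σhalf²=0.588039
Nominal = -169.590. Worst-case = [-169.590 - 1.806, -169.590 + 2.016] = [-171.396, -167.574]. RSS = √0.588039 = 0.767.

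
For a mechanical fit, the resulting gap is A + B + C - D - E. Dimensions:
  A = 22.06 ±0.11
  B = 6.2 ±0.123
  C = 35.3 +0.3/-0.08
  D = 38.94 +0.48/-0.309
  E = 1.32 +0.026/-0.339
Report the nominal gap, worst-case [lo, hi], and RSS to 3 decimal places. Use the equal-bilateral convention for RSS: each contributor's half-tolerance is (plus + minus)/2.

Stack each dimension's contribution:
  +A: nom +22.060 → Σnom=22.060; wc +0.110/-0.110 → slack +0.110/-0.110; half-tol=0.110, Σhalf²=0.012100
  +B: nom +6.200 → Σnom=28.260; wc +0.123/-0.123 → slack +0.233/-0.233; half-tol=0.123, Σhalf²=0.027229
  +C: nom +35.300 → Σnom=63.560; wc +0.300/-0.080 → slack +0.533/-0.313; half-tol=0.190, Σhalf²=0.063329
  -D: nom -38.940 → Σnom=24.620; wc +0.309/-0.480 → slack +0.842/-0.793; half-tol=0.394, Σhalf²=0.218959
  -E: nom -1.320 → Σnom=23.300; wc +0.339/-0.026 → slack +1.181/-0.819; half-tol=0.183, Σhalf²=0.252265
Nominal = 23.300. Worst-case = [23.300 - 0.819, 23.300 + 1.181] = [22.481, 24.481]. RSS = √0.252265 = 0.502.

nominal=23.300 wc=[22.481,24.481] rss=0.502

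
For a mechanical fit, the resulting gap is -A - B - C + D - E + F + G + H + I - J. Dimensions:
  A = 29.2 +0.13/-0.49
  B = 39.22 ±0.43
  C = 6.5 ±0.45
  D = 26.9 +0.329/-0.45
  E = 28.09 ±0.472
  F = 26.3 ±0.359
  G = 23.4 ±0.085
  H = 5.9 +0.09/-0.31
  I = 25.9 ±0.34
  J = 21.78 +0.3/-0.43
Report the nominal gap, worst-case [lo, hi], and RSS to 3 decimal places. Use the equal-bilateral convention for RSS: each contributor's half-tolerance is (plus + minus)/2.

Stack each dimension's contribution:
  -A: nom -29.200 → Σnom=-29.200; wc +0.490/-0.130 → slack +0.490/-0.130; half-tol=0.310, Σhalf²=0.096100
  -B: nom -39.220 → Σnom=-68.420; wc +0.430/-0.430 → slack +0.920/-0.560; half-tol=0.430, Σhalf²=0.281000
  -C: nom -6.500 → Σnom=-74.920; wc +0.450/-0.450 → slack +1.370/-1.010; half-tol=0.450, Σhalf²=0.483500
  +D: nom +26.900 → Σnom=-48.020; wc +0.329/-0.450 → slack +1.699/-1.460; half-tol=0.390, Σhalf²=0.635210
  -E: nom -28.090 → Σnom=-76.110; wc +0.472/-0.472 → slack +2.171/-1.932; half-tol=0.472, Σhalf²=0.857994
  +F: nom +26.300 → Σnom=-49.810; wc +0.359/-0.359 → slack +2.530/-2.291; half-tol=0.359, Σhalf²=0.986875
  +G: nom +23.400 → Σnom=-26.410; wc +0.085/-0.085 → slack +2.615/-2.376; half-tol=0.085, Σhalf²=0.994100
  +H: nom +5.900 → Σnom=-20.510; wc +0.090/-0.310 → slack +2.705/-2.686; half-tol=0.200, Σhalf²=1.034100
  +I: nom +25.900 → Σnom=5.390; wc +0.340/-0.340 → slack +3.045/-3.026; half-tol=0.340, Σhalf²=1.149700
  -J: nom -21.780 → Σnom=-16.390; wc +0.430/-0.300 → slack +3.475/-3.326; half-tol=0.365, Σhalf²=1.282925
Nominal = -16.390. Worst-case = [-16.390 - 3.326, -16.390 + 3.475] = [-19.716, -12.915]. RSS = √1.282925 = 1.133.

nominal=-16.390 wc=[-19.716,-12.915] rss=1.133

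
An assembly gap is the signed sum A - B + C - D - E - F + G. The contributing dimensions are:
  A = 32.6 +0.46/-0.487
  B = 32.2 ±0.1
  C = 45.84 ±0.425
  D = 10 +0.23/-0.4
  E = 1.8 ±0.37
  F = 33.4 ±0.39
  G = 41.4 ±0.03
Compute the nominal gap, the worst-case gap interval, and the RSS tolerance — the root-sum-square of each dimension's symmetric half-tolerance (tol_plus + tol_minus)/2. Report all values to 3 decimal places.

Stack each dimension's contribution:
  +A: nom +32.600 → Σnom=32.600; wc +0.460/-0.487 → slack +0.460/-0.487; half-tol=0.474, Σhalf²=0.224202
  -B: nom -32.200 → Σnom=0.400; wc +0.100/-0.100 → slack +0.560/-0.587; half-tol=0.100, Σhalf²=0.234202
  +C: nom +45.840 → Σnom=46.240; wc +0.425/-0.425 → slack +0.985/-1.012; half-tol=0.425, Σhalf²=0.414827
  -D: nom -10.000 → Σnom=36.240; wc +0.400/-0.230 → slack +1.385/-1.242; half-tol=0.315, Σhalf²=0.514052
  -E: nom -1.800 → Σnom=34.440; wc +0.370/-0.370 → slack +1.755/-1.612; half-tol=0.370, Σhalf²=0.650952
  -F: nom -33.400 → Σnom=1.040; wc +0.390/-0.390 → slack +2.145/-2.002; half-tol=0.390, Σhalf²=0.803052
  +G: nom +41.400 → Σnom=42.440; wc +0.030/-0.030 → slack +2.175/-2.032; half-tol=0.030, Σhalf²=0.803952
Nominal = 42.440. Worst-case = [42.440 - 2.032, 42.440 + 2.175] = [40.408, 44.615]. RSS = √0.803952 = 0.897.

nominal=42.440 wc=[40.408,44.615] rss=0.897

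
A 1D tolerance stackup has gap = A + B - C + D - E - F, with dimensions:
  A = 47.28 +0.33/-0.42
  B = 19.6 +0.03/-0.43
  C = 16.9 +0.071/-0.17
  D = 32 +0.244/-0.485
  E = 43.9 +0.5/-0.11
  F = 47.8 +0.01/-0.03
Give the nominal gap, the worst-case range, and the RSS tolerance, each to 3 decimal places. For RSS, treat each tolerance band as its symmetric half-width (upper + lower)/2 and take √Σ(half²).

Stack each dimension's contribution:
  +A: nom +47.280 → Σnom=47.280; wc +0.330/-0.420 → slack +0.330/-0.420; half-tol=0.375, Σhalf²=0.140625
  +B: nom +19.600 → Σnom=66.880; wc +0.030/-0.430 → slack +0.360/-0.850; half-tol=0.230, Σhalf²=0.193525
  -C: nom -16.900 → Σnom=49.980; wc +0.170/-0.071 → slack +0.530/-0.921; half-tol=0.120, Σhalf²=0.208045
  +D: nom +32.000 → Σnom=81.980; wc +0.244/-0.485 → slack +0.774/-1.406; half-tol=0.364, Σhalf²=0.340905
  -E: nom -43.900 → Σnom=38.080; wc +0.110/-0.500 → slack +0.884/-1.906; half-tol=0.305, Σhalf²=0.433930
  -F: nom -47.800 → Σnom=-9.720; wc +0.030/-0.010 → slack +0.914/-1.916; half-tol=0.020, Σhalf²=0.434331
Nominal = -9.720. Worst-case = [-9.720 - 1.916, -9.720 + 0.914] = [-11.636, -8.806]. RSS = √0.434331 = 0.659.

nominal=-9.720 wc=[-11.636,-8.806] rss=0.659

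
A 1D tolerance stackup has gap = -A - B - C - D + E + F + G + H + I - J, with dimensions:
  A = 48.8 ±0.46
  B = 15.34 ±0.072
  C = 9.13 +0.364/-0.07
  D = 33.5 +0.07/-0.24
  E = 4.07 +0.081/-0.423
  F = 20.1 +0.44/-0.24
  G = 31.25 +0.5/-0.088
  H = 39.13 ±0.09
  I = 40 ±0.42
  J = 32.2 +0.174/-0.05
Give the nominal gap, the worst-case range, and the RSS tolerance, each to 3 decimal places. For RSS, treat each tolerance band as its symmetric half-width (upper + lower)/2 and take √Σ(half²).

Stack each dimension's contribution:
  -A: nom -48.800 → Σnom=-48.800; wc +0.460/-0.460 → slack +0.460/-0.460; half-tol=0.460, Σhalf²=0.211600
  -B: nom -15.340 → Σnom=-64.140; wc +0.072/-0.072 → slack +0.532/-0.532; half-tol=0.072, Σhalf²=0.216784
  -C: nom -9.130 → Σnom=-73.270; wc +0.070/-0.364 → slack +0.602/-0.896; half-tol=0.217, Σhalf²=0.263873
  -D: nom -33.500 → Σnom=-106.770; wc +0.240/-0.070 → slack +0.842/-0.966; half-tol=0.155, Σhalf²=0.287898
  +E: nom +4.070 → Σnom=-102.700; wc +0.081/-0.423 → slack +0.923/-1.389; half-tol=0.252, Σhalf²=0.351402
  +F: nom +20.100 → Σnom=-82.600; wc +0.440/-0.240 → slack +1.363/-1.629; half-tol=0.340, Σhalf²=0.467002
  +G: nom +31.250 → Σnom=-51.350; wc +0.500/-0.088 → slack +1.863/-1.717; half-tol=0.294, Σhalf²=0.553438
  +H: nom +39.130 → Σnom=-12.220; wc +0.090/-0.090 → slack +1.953/-1.807; half-tol=0.090, Σhalf²=0.561538
  +I: nom +40.000 → Σnom=27.780; wc +0.420/-0.420 → slack +2.373/-2.227; half-tol=0.420, Σhalf²=0.737938
  -J: nom -32.200 → Σnom=-4.420; wc +0.050/-0.174 → slack +2.423/-2.401; half-tol=0.112, Σhalf²=0.750482
Nominal = -4.420. Worst-case = [-4.420 - 2.401, -4.420 + 2.423] = [-6.821, -1.997]. RSS = √0.750482 = 0.866.

nominal=-4.420 wc=[-6.821,-1.997] rss=0.866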